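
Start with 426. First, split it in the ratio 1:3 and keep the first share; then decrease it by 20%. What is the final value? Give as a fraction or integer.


Start with 426.
Step 1: Split 1:3, first share = 426 * 1/4 = 213/2
Step 2: Decrease by 20%: 213/2 * 80/100 = 426/5
Final result = 426/5

426/5


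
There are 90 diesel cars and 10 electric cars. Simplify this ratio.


Find GCD(90, 10)
GCD = 10
Divide both by 10: 90/10 = 9, 10/10 = 1
Simplified ratio = 9:1

9:1


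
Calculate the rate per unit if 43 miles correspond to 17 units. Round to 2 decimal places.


Total miles = 43
Number of units = 17
Unit rate = 43 / 17
= 2.53 miles per unit

2.53


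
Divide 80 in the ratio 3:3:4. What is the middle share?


Ratio = 3:3:4
Total parts = 3 + 3 + 4 = 10
Value per part = 80 / 10 = 8
First share = 3 * 8 = 24
Middle share = 3 * 8 = 24
Third share = 4 * 8 = 32

24


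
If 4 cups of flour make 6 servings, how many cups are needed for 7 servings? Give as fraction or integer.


Original: 4 cups for 6 servings
Target servings = 7
Scaling factor = 7/6
New amount = 4 * 7/6
= 28/6
= 14/3 cups

14/3


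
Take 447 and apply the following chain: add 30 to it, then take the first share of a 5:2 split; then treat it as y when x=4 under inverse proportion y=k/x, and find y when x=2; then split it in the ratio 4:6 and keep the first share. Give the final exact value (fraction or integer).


Start with 447.
Step 1: Add 30: 447+30=477; split 5:2 first = 477*5/7 = 2385/7
Step 2: Inverse prop: k = (2385/7)*4; new y = k/2 = 2385/7*4/2 = 4770/7
Step 3: Split 4:6, first share = 4770/7 * 4/10 = 1908/7
Final result = 1908/7

1908/7


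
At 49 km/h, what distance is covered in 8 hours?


Using distance = speed * time
Speed = 49 km/h
Time = 8 hours
Distance = 49 * 8
= 392 km

392


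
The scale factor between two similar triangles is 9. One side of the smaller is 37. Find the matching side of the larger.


Similar triangles have proportional sides
Scale factor = 9
Smaller side = 37
Corresponding larger side = 37 * 9
= 333

333


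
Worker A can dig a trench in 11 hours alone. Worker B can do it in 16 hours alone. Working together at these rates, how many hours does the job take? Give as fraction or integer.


Rate of A = 1/11 job per hour
Rate of B = 1/16 job per hour
Combined rate = 1/11 + 1/16
Find common denominator: (16 + 11)/(11*16) = 27/176
Combined rate = 27/176 job per hour
Time together = 1 / (27/176) = 176/27 hours

176/27


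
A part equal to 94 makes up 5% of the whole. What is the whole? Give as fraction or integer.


Given: 94 is 5% of the whole
Set up: 94 = 5/100 * whole
whole = 94 * 100 / 5
whole = 9400 / 5
whole = 1880

1880


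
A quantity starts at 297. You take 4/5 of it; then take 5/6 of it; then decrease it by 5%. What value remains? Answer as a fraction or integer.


Start with 297.
Step 1: Take 4/5: 297 * 4/5 = 1188/5
Step 2: Take 5/6: 1188/5 * 5/6 = 198
Step 3: Decrease by 5%: 198 * 95/100 = 1881/10
Final result = 1881/10

1881/10


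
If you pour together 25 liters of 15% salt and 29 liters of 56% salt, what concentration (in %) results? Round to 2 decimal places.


Solute in mixture 1 = 15% of 25 L = 25*15/100 = 15/4 L
Solute in mixture 2 = 56% of 29 L = 29*56/100 = 406/25 L
Total solute = 15/4 + 406/25 = 1999/100 L
Total volume = 25 + 29 = 54 L
Final concentration = 1999/100/54 * 100 = 37.02%

37.02


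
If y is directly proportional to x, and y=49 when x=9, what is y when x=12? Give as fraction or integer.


Direct proportion: y = kx
Find k: k = 49/9 = 49/9
Compute y at x=12: y = 49/9 * 12
y = 196/3

196/3


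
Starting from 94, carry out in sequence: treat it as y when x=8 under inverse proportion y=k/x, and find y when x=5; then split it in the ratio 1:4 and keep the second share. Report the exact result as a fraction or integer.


Start with 94.
Step 1: Inverse prop: k = (94)*8; new y = k/5 = 94*8/5 = 752/5
Step 2: Split 1:4, second share = 752/5 * 4/5 = 3008/25
Final result = 3008/25

3008/25


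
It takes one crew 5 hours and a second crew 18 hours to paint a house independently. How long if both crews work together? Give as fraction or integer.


Rate of A = 1/5 job per hour
Rate of B = 1/18 job per hour
Combined rate = 1/5 + 1/18
Find common denominator: (18 + 5)/(5*18) = 23/90
Combined rate = 23/90 job per hour
Time together = 1 / (23/90) = 90/23 hours

90/23


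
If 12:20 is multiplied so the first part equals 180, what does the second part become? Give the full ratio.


Original ratio: 12:20
First term target: 180
Scale factor = 180 / 12 = 15
Multiply second term: 20 * 15 = 300
Equivalent ratio = 180:300

180:300


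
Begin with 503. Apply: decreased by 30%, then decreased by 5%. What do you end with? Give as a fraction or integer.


Start: 503
Step 1: decrease by 30% => multiply by 70/100
  503 * 70/100 = 3521/10
Step 2: decrease by 5% => multiply by 95/100
  3521/10 * 95/100 = 66899/200
Final value = 66899/200

66899/200


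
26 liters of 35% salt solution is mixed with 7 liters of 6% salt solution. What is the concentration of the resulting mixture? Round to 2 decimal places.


Solute in mixture 1 = 35% of 26 L = 26*35/100 = 91/10 L
Solute in mixture 2 = 6% of 7 L = 7*6/100 = 21/50 L
Total solute = 91/10 + 21/50 = 238/25 L
Total volume = 26 + 7 = 33 L
Final concentration = 238/25/33 * 100 = 28.85%

28.85


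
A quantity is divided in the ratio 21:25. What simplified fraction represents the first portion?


Total parts = 21 + 25 = 46
First part fraction = 21/46
Simplify: 21/46 = 21/46

21/46


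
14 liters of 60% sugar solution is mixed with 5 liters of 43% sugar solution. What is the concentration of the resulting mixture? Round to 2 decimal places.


Solute in mixture 1 = 60% of 14 L = 14*60/100 = 42/5 L
Solute in mixture 2 = 43% of 5 L = 5*43/100 = 43/20 L
Total solute = 42/5 + 43/20 = 211/20 L
Total volume = 14 + 5 = 19 L
Final concentration = 211/20/19 * 100 = 55.53%

55.53


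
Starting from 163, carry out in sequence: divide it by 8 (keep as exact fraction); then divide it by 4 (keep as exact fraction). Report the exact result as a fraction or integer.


Start with 163.
Step 1: Divide by 8: 163 / 8 = 163/8
Step 2: Divide by 4: 163/8 / 4 = 163/32
Final result = 163/32

163/32


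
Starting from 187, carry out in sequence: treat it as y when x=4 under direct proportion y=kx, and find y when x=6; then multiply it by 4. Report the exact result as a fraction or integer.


Start with 187.
Step 1: Direct prop: k = (187)/4; new y = k*6 = 187*6/4 = 561/2
Step 2: Multiply by 4: 561/2 * 4 = 1122
Final result = 1122

1122


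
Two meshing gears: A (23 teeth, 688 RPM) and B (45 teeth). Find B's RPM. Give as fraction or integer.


Gear ratio: teeth_A * RPM_A = teeth_B * RPM_B
23 * 688 = 45 * RPM_B
15824 = 45 * RPM_B
RPM_B = 15824 / 45
RPM_B = 15824/45

15824/45


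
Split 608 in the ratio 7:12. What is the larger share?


Total parts = 7 + 12 = 19
Value per part = 608 / 19 = 32
First share = 7 * 32 = 224
Second share = 12 * 32 = 384
Larger share = 384

384


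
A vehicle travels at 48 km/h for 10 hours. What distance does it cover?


Using distance = speed * time
Speed = 48 km/h
Time = 10 hours
Distance = 48 * 10
= 480 km

480


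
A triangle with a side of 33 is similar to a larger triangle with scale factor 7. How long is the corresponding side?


Similar triangles have proportional sides
Scale factor = 7
Smaller side = 33
Corresponding larger side = 33 * 7
= 231

231


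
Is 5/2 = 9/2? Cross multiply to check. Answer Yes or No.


Cross multiply to check 5/2 = 9/2
Left cross product: 5 * 2 = 10
Right cross product: 2 * 9 = 18
10 != 18
Not equal, so proportions differ => No

No


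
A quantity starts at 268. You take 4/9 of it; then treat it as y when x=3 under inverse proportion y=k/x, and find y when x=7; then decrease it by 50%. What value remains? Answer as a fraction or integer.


Start with 268.
Step 1: Take 4/9: 268 * 4/9 = 1072/9
Step 2: Inverse prop: k = (1072/9)*3; new y = k/7 = 1072/9*3/7 = 1072/21
Step 3: Decrease by 50%: 1072/21 * 50/100 = 536/21
Final result = 536/21

536/21


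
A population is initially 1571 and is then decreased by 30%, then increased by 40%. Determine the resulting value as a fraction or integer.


Start: 1571
Step 1: decrease by 30% => multiply by 70/100
  1571 * 70/100 = 10997/10
Step 2: increase by 40% => multiply by 140/100
  10997/10 * 140/100 = 76979/50
Final value = 76979/50

76979/50


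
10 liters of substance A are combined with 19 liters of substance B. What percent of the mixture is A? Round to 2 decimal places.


Volume of A = 10 L
Volume of B = 19 L
Total volume = 10 + 19 = 29 L
Percentage of A = (10/29) * 100
= 34.48%

34.48


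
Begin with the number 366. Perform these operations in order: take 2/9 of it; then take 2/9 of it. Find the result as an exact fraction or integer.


Start with 366.
Step 1: Take 2/9: 366 * 2/9 = 244/3
Step 2: Take 2/9: 244/3 * 2/9 = 488/27
Final result = 488/27

488/27


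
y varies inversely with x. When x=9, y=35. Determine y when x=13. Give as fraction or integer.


Inverse proportion: y = k/x
Find k: k = 9 * 35 = 315
Compute y at x=13: y = 315/13
y = 315/13

315/13


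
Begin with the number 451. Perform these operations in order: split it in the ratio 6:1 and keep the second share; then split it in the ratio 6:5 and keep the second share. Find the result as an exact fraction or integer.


Start with 451.
Step 1: Split 6:1, second share = 451 * 1/7 = 451/7
Step 2: Split 6:5, second share = 451/7 * 5/11 = 205/7
Final result = 205/7

205/7


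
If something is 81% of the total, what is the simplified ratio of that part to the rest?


Part = 81%, Remainder = 19%
Ratio = 81:19
GCD(81, 19) = 1
Simplify: 81:19 = 81:19

81:19


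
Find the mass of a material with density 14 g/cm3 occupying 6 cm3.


Using mass = density * volume
Density = 14 g/cm3
Volume = 6 cm3
Mass = 14 * 6
= 84 g

84


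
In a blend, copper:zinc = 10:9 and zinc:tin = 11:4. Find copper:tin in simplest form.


Given a:b = 10:9 and b:c = 11:4
Make b consistent. Multiply first ratio by 11: a:b = 110:99
Multiply second ratio by 9: b:c = 99:36
Now b = 99 in both, so a:b:c = 110:99:36
Therefore a:c = 110:36
Simplify by GCD: a:c = 55:18

55:18


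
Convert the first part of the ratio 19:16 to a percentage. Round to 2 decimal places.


Total parts = 19 + 16 = 35
First part fraction = 19/35
Percentage = (19/35) * 100
= 0.542857 * 100
= 54.29%

54.29


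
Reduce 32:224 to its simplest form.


Find GCD(32, 224)
GCD = 32
Divide both by 32: 32/32 = 1, 224/32 = 7
Simplified ratio = 1:7

1:7


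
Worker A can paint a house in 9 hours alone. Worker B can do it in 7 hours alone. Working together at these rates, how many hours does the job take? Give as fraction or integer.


Rate of A = 1/9 job per hour
Rate of B = 1/7 job per hour
Combined rate = 1/9 + 1/7
Find common denominator: (7 + 9)/(9*7) = 16/63
Combined rate = 16/63 job per hour
Time together = 1 / (16/63) = 63/16 hours

63/16


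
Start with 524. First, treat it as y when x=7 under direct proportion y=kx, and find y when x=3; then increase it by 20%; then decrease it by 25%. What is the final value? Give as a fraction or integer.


Start with 524.
Step 1: Direct prop: k = (524)/7; new y = k*3 = 524*3/7 = 1572/7
Step 2: Increase by 20%: 1572/7 * 120/100 = 9432/35
Step 3: Decrease by 25%: 9432/35 * 75/100 = 7074/35
Final result = 7074/35

7074/35


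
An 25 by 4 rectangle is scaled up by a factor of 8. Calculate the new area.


Original dimensions: 25 x 4
Enlargement factor = 8
New width = 25 * 8 = 200
New height = 4 * 8 = 32
New area = 200 * 32 = 6400

6400


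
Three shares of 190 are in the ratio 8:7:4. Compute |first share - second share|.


Total parts = 8 + 7 + 4 = 19
Value per part = 190 / 19 = 10
Shares: 8*10=80, 7*10=70, 4*10=40
First share = 80, second share = 70
Difference = |80 - 70| = 10

10


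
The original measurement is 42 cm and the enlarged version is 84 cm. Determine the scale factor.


Original length = 42 cm
Scaled length = 84 cm
Scale factor = 84 / 42
= 2

2


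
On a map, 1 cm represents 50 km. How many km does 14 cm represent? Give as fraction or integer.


Map scale: 1 cm = 50 km
Measured distance on map = 14 cm
Set up proportion: 14 * 50 / 1
= 700 / 1
= 700 km

700


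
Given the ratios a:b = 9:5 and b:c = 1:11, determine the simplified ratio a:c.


Given a:b = 9:5 and b:c = 1:11
Make b consistent. Multiply first ratio by 1: a:b = 9:5
Multiply second ratio by 5: b:c = 5:55
Now b = 5 in both, so a:b:c = 9:5:55
Therefore a:c = 9:55
Simplify by GCD: a:c = 9:55

9:55


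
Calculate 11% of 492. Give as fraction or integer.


Compute 11% of 492
Convert percentage: 11% = 11/100
Multiply: 492 * 11/100
= 5412/100
= 1353/25

1353/25


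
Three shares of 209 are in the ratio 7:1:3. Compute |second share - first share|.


Total parts = 7 + 1 + 3 = 11
Value per part = 209 / 11 = 19
Shares: 7*19=133, 1*19=19, 3*19=57
Second share = 19, first share = 133
Difference = |19 - 133| = 114

114


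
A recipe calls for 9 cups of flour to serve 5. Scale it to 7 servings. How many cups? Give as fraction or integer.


Original: 9 cups for 5 servings
Target servings = 7
Scaling factor = 7/5
New amount = 9 * 7/5
= 63/5
= 63/5 cups

63/5


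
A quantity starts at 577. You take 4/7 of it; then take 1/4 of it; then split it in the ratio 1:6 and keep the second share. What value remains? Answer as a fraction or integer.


Start with 577.
Step 1: Take 4/7: 577 * 4/7 = 2308/7
Step 2: Take 1/4: 2308/7 * 1/4 = 577/7
Step 3: Split 1:6, second share = 577/7 * 6/7 = 3462/49
Final result = 3462/49

3462/49


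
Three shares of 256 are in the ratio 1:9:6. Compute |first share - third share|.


Total parts = 1 + 9 + 6 = 16
Value per part = 256 / 16 = 16
Shares: 1*16=16, 9*16=144, 6*16=96
First share = 16, third share = 96
Difference = |16 - 96| = 80

80


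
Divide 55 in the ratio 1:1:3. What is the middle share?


Ratio = 1:1:3
Total parts = 1 + 1 + 3 = 5
Value per part = 55 / 5 = 11
First share = 1 * 11 = 11
Middle share = 1 * 11 = 11
Third share = 3 * 11 = 33

11


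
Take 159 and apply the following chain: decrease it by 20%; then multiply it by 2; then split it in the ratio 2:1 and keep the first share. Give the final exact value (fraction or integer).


Start with 159.
Step 1: Decrease by 20%: 159 * 80/100 = 636/5
Step 2: Multiply by 2: 636/5 * 2 = 1272/5
Step 3: Split 2:1, first share = 1272/5 * 2/3 = 848/5
Final result = 848/5

848/5


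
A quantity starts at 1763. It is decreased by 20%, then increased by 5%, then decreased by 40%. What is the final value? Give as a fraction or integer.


Start: 1763
Step 1: decrease by 20% => multiply by 80/100
  1763 * 80/100 = 7052/5
Step 2: increase by 5% => multiply by 105/100
  7052/5 * 105/100 = 37023/25
Step 3: decrease by 40% => multiply by 60/100
  37023/25 * 60/100 = 111069/125
Final value = 111069/125

111069/125


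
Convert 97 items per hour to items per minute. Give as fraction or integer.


Converting from per hour to per minute
Rate = 97 items per hour
Divide by 60: 97/60
= 97/60 items per minute

97/60


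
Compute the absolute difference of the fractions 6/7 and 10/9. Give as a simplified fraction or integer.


Simplify: 6/7 = 6/7 and 10/9 = 10/9
Find common denominator: LCD = 63
Convert: 54/63 and 70/63
Difference = |54 - 70|/63 = 16/63
Simplified = 16/63

16/63


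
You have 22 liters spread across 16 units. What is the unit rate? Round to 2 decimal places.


Total liters = 22
Number of units = 16
Unit rate = 22 / 16
= 1.38 liters per unit

1.38


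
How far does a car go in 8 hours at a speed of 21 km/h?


Using distance = speed * time
Speed = 21 km/h
Time = 8 hours
Distance = 21 * 8
= 168 km

168


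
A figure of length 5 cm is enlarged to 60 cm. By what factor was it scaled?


Original length = 5 cm
Scaled length = 60 cm
Scale factor = 60 / 5
= 12

12


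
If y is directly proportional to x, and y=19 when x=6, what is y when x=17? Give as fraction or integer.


Direct proportion: y = kx
Find k: k = 19/6 = 19/6
Compute y at x=17: y = 19/6 * 17
y = 323/6

323/6


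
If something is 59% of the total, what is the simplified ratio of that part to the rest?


Part = 59%, Remainder = 41%
Ratio = 59:41
GCD(59, 41) = 1
Simplify: 59:41 = 59:41

59:41


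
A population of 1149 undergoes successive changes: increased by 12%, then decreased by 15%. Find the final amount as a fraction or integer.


Start: 1149
Step 1: increase by 12% => multiply by 112/100
  1149 * 112/100 = 32172/25
Step 2: decrease by 15% => multiply by 85/100
  32172/25 * 85/100 = 136731/125
Final value = 136731/125

136731/125


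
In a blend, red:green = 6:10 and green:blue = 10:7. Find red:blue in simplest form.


Given a:b = 6:10 and b:c = 10:7
Make b consistent. Multiply first ratio by 10: a:b = 60:100
Multiply second ratio by 10: b:c = 100:70
Now b = 100 in both, so a:b:c = 60:100:70
Therefore a:c = 60:70
Simplify by GCD: a:c = 6:7

6:7


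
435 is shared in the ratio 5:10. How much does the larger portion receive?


Total parts = 5 + 10 = 15
Value per part = 435 / 15 = 29
First share = 5 * 29 = 145
Second share = 10 * 29 = 290
Larger share = 290

290


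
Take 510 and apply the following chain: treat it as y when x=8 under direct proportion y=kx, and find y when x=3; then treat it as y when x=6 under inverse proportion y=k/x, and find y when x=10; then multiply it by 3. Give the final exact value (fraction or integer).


Start with 510.
Step 1: Direct prop: k = (510)/8; new y = k*3 = 510*3/8 = 765/4
Step 2: Inverse prop: k = (765/4)*6; new y = k/10 = 765/4*6/10 = 459/4
Step 3: Multiply by 3: 459/4 * 3 = 1377/4
Final result = 1377/4

1377/4


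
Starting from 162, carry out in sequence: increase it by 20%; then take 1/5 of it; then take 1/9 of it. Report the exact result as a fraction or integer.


Start with 162.
Step 1: Increase by 20%: 162 * 120/100 = 972/5
Step 2: Take 1/5: 972/5 * 1/5 = 972/25
Step 3: Take 1/9: 972/25 * 1/9 = 108/25
Final result = 108/25

108/25


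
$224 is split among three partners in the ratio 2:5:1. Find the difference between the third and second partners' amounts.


Total parts = 2 + 5 + 1 = 8
Value per part = 224 / 8 = 28
Shares: 2*28=56, 5*28=140, 1*28=28
Third share = 28, second share = 140
Difference = |28 - 140| = 112

112


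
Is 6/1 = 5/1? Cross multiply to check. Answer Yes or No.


Cross multiply to check 6/1 = 5/1
Left cross product: 6 * 1 = 6
Right cross product: 1 * 5 = 5
6 != 5
Not equal, so proportions differ => No

No


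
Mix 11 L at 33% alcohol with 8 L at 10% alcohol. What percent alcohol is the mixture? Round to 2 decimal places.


Solute in mixture 1 = 33% of 11 L = 11*33/100 = 363/100 L
Solute in mixture 2 = 10% of 8 L = 8*10/100 = 4/5 L
Total solute = 363/100 + 4/5 = 443/100 L
Total volume = 11 + 8 = 19 L
Final concentration = 443/100/19 * 100 = 23.32%

23.32


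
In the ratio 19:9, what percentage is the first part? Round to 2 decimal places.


Total parts = 19 + 9 = 28
First part fraction = 19/28
Percentage = (19/28) * 100
= 0.678571 * 100
= 67.86%

67.86


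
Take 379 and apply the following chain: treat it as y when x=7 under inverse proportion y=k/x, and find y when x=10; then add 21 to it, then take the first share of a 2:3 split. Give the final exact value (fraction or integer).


Start with 379.
Step 1: Inverse prop: k = (379)*7; new y = k/10 = 379*7/10 = 2653/10
Step 2: Add 21: 2653/10+21=2863/10; split 2:3 first = 2863/10*2/5 = 2863/25
Final result = 2863/25

2863/25


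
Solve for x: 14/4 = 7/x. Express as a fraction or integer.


Setting up: 14/4 = 7/x
Cross multiply: 14 * x = 4 * 7
14x = 28
x = 28/14
x = 2

2


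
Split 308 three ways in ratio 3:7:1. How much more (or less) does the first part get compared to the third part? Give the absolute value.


Total parts = 3 + 7 + 1 = 11
Value per part = 308 / 11 = 28
Shares: 3*28=84, 7*28=196, 1*28=28
First share = 84, third share = 28
Difference = |84 - 28| = 56

56


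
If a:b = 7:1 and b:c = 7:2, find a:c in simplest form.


Given a:b = 7:1 and b:c = 7:2
Make b consistent. Multiply first ratio by 7: a:b = 49:7
Multiply second ratio by 1: b:c = 7:2
Now b = 7 in both, so a:b:c = 49:7:2
Therefore a:c = 49:2
Simplify by GCD: a:c = 49:2

49:2


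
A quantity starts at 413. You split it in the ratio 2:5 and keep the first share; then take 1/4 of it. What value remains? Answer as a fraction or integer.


Start with 413.
Step 1: Split 2:5, first share = 413 * 2/7 = 118
Step 2: Take 1/4: 118 * 1/4 = 59/2
Final result = 59/2

59/2


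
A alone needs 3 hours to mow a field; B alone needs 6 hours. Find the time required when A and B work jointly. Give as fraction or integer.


Rate of A = 1/3 job per hour
Rate of B = 1/6 job per hour
Combined rate = 1/3 + 1/6
Find common denominator: (6 + 3)/(3*6) = 9/18
Combined rate = 1/2 job per hour
Time together = 1 / (1/2) = 2 hours

2


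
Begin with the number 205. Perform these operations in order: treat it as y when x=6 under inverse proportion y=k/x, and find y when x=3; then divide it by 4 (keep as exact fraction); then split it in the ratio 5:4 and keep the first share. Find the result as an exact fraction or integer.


Start with 205.
Step 1: Inverse prop: k = (205)*6; new y = k/3 = 205*6/3 = 410
Step 2: Divide by 4: 410 / 4 = 205/2
Step 3: Split 5:4, first share = 205/2 * 5/9 = 1025/18
Final result = 1025/18

1025/18


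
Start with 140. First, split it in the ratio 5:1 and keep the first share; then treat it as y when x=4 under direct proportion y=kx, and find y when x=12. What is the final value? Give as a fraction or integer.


Start with 140.
Step 1: Split 5:1, first share = 140 * 5/6 = 350/3
Step 2: Direct prop: k = (350/3)/4; new y = k*12 = 350/3*12/4 = 350
Final result = 350

350


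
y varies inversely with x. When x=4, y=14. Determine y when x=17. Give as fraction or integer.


Inverse proportion: y = k/x
Find k: k = 4 * 14 = 56
Compute y at x=17: y = 56/17
y = 56/17

56/17


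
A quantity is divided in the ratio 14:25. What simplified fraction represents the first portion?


Total parts = 14 + 25 = 39
First part fraction = 14/39
Simplify: 14/39 = 14/39

14/39


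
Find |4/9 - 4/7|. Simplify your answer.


Simplify: 4/9 = 4/9 and 4/7 = 4/7
Find common denominator: LCD = 63
Convert: 28/63 and 36/63
Difference = |28 - 36|/63 = 8/63
Simplified = 8/63

8/63


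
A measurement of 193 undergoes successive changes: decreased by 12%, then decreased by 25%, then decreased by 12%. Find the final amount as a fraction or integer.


Start: 193
Step 1: decrease by 12% => multiply by 88/100
  193 * 88/100 = 4246/25
Step 2: decrease by 25% => multiply by 75/100
  4246/25 * 75/100 = 6369/50
Step 3: decrease by 12% => multiply by 88/100
  6369/50 * 88/100 = 70059/625
Final value = 70059/625

70059/625


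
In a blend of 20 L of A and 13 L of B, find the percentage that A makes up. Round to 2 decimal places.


Volume of A = 20 L
Volume of B = 13 L
Total volume = 20 + 13 = 33 L
Percentage of A = (20/33) * 100
= 60.61%

60.61


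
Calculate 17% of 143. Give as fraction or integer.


Compute 17% of 143
Convert percentage: 17% = 17/100
Multiply: 143 * 17/100
= 2431/100
= 2431/100

2431/100


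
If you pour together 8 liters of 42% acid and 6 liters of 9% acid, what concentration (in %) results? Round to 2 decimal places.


Solute in mixture 1 = 42% of 8 L = 8*42/100 = 84/25 L
Solute in mixture 2 = 9% of 6 L = 6*9/100 = 27/50 L
Total solute = 84/25 + 27/50 = 39/10 L
Total volume = 8 + 6 = 14 L
Final concentration = 39/10/14 * 100 = 27.86%

27.86


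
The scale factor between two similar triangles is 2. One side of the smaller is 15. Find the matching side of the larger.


Similar triangles have proportional sides
Scale factor = 2
Smaller side = 15
Corresponding larger side = 15 * 2
= 30

30


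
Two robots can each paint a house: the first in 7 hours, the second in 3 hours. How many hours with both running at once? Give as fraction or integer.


Rate of A = 1/7 job per hour
Rate of B = 1/3 job per hour
Combined rate = 1/7 + 1/3
Find common denominator: (3 + 7)/(7*3) = 10/21
Combined rate = 10/21 job per hour
Time together = 1 / (10/21) = 21/10 hours

21/10


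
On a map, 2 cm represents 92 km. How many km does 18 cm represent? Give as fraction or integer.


Map scale: 2 cm = 92 km
Measured distance on map = 18 cm
Set up proportion: 18 * 92 / 2
= 1656 / 2
= 828 km

828


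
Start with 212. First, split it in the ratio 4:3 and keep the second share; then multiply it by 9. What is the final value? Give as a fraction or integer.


Start with 212.
Step 1: Split 4:3, second share = 212 * 3/7 = 636/7
Step 2: Multiply by 9: 636/7 * 9 = 5724/7
Final result = 5724/7

5724/7


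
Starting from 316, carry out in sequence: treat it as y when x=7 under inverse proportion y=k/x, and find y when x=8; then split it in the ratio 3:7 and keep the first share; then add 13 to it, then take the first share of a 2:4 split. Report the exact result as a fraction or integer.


Start with 316.
Step 1: Inverse prop: k = (316)*7; new y = k/8 = 316*7/8 = 553/2
Step 2: Split 3:7, first share = 553/2 * 3/10 = 1659/20
Step 3: Add 13: 1659/20+13=1919/20; split 2:4 first = 1919/20*2/6 = 1919/60
Final result = 1919/60

1919/60


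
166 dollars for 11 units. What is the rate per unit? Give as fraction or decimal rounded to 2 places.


Total dollars = 166
Number of units = 11
Unit rate = 166 / 11
= 15.09 dollars per unit

15.09


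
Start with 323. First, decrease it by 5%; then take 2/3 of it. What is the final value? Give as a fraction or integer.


Start with 323.
Step 1: Decrease by 5%: 323 * 95/100 = 6137/20
Step 2: Take 2/3: 6137/20 * 2/3 = 6137/30
Final result = 6137/30

6137/30


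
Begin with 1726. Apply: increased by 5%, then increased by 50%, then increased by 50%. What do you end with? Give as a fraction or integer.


Start: 1726
Step 1: increase by 5% => multiply by 105/100
  1726 * 105/100 = 18123/10
Step 2: increase by 50% => multiply by 150/100
  18123/10 * 150/100 = 54369/20
Step 3: increase by 50% => multiply by 150/100
  54369/20 * 150/100 = 163107/40
Final value = 163107/40

163107/40


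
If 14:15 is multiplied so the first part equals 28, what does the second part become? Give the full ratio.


Original ratio: 14:15
First term target: 28
Scale factor = 28 / 14 = 2
Multiply second term: 15 * 2 = 30
Equivalent ratio = 28:30

28:30


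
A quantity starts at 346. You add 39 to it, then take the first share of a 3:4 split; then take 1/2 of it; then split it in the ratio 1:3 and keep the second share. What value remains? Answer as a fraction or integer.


Start with 346.
Step 1: Add 39: 346+39=385; split 3:4 first = 385*3/7 = 165
Step 2: Take 1/2: 165 * 1/2 = 165/2
Step 3: Split 1:3, second share = 165/2 * 3/4 = 495/8
Final result = 495/8

495/8


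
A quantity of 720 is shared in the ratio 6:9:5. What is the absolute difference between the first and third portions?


Total parts = 6 + 9 + 5 = 20
Value per part = 720 / 20 = 36
Shares: 6*36=216, 9*36=324, 5*36=180
First share = 216, third share = 180
Difference = |216 - 180| = 36

36


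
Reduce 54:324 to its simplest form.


Find GCD(54, 324)
GCD = 54
Divide both by 54: 54/54 = 1, 324/54 = 6
Simplified ratio = 1:6

1:6


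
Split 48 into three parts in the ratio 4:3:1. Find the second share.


Ratio = 4:3:1
Total parts = 4 + 3 + 1 = 8
Value per part = 48 / 8 = 6
First share = 4 * 6 = 24
Middle share = 3 * 6 = 18
Third share = 1 * 6 = 6

18


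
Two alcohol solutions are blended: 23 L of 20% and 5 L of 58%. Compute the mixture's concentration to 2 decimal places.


Solute in mixture 1 = 20% of 23 L = 23*20/100 = 23/5 L
Solute in mixture 2 = 58% of 5 L = 5*58/100 = 29/10 L
Total solute = 23/5 + 29/10 = 15/2 L
Total volume = 23 + 5 = 28 L
Final concentration = 15/2/28 * 100 = 26.79%

26.79


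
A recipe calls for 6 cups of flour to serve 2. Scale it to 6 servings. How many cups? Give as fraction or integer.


Original: 6 cups for 2 servings
Target servings = 6
Scaling factor = 6/2
New amount = 6 * 6/2
= 36/2
= 18 cups

18


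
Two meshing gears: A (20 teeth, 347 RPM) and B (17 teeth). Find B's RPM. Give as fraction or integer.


Gear ratio: teeth_A * RPM_A = teeth_B * RPM_B
20 * 347 = 17 * RPM_B
6940 = 17 * RPM_B
RPM_B = 6940 / 17
RPM_B = 6940/17

6940/17


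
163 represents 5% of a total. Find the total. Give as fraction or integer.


Given: 163 is 5% of the whole
Set up: 163 = 5/100 * whole
whole = 163 * 100 / 5
whole = 16300 / 5
whole = 3260

3260


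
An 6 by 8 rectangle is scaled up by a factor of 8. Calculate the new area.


Original dimensions: 6 x 8
Enlargement factor = 8
New width = 6 * 8 = 48
New height = 8 * 8 = 64
New area = 48 * 64 = 3072

3072


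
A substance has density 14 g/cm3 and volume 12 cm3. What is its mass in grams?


Using mass = density * volume
Density = 14 g/cm3
Volume = 12 cm3
Mass = 14 * 12
= 168 g

168


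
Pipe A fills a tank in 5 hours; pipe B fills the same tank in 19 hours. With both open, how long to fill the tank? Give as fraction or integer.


Rate of A = 1/5 job per hour
Rate of B = 1/19 job per hour
Combined rate = 1/5 + 1/19
Find common denominator: (19 + 5)/(5*19) = 24/95
Combined rate = 24/95 job per hour
Time together = 1 / (24/95) = 95/24 hours

95/24


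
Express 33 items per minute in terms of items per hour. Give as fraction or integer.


Converting from per minute to per hour
Rate = 33 items per minute
Multiply by 60: 33 * 60
= 1980 items per hour

1980


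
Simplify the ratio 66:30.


Find GCD(66, 30)
GCD = 6
Divide both by 6: 66/6 = 11, 30/6 = 5
Simplified ratio = 11:5

11:5


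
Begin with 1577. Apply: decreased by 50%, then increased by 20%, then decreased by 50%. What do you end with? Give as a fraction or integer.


Start: 1577
Step 1: decrease by 50% => multiply by 50/100
  1577 * 50/100 = 1577/2
Step 2: increase by 20% => multiply by 120/100
  1577/2 * 120/100 = 4731/5
Step 3: decrease by 50% => multiply by 50/100
  4731/5 * 50/100 = 4731/10
Final value = 4731/10

4731/10


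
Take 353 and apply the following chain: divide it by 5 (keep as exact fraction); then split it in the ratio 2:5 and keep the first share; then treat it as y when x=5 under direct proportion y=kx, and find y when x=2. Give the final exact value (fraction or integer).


Start with 353.
Step 1: Divide by 5: 353 / 5 = 353/5
Step 2: Split 2:5, first share = 353/5 * 2/7 = 706/35
Step 3: Direct prop: k = (706/35)/5; new y = k*2 = 706/35*2/5 = 1412/175
Final result = 1412/175

1412/175


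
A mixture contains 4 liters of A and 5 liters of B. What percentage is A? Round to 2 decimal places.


Volume of A = 4 L
Volume of B = 5 L
Total volume = 4 + 5 = 9 L
Percentage of A = (4/9) * 100
= 44.44%

44.44


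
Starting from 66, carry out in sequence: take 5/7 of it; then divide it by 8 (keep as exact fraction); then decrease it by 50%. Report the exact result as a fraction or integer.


Start with 66.
Step 1: Take 5/7: 66 * 5/7 = 330/7
Step 2: Divide by 8: 330/7 / 8 = 165/28
Step 3: Decrease by 50%: 165/28 * 50/100 = 165/56
Final result = 165/56

165/56


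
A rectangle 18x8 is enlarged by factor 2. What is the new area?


Original dimensions: 18 x 8
Enlargement factor = 2
New width = 18 * 2 = 36
New height = 8 * 2 = 16
New area = 36 * 16 = 576

576


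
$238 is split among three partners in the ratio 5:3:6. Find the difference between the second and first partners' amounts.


Total parts = 5 + 3 + 6 = 14
Value per part = 238 / 14 = 17
Shares: 5*17=85, 3*17=51, 6*17=102
Second share = 51, first share = 85
Difference = |51 - 85| = 34

34


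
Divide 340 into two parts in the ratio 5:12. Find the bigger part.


Total parts = 5 + 12 = 17
Value per part = 340 / 17 = 20
First share = 5 * 20 = 100
Second share = 12 * 20 = 240
Larger share = 240

240


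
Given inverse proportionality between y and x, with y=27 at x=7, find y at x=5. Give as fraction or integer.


Inverse proportion: y = k/x
Find k: k = 7 * 27 = 189
Compute y at x=5: y = 189/5
y = 189/5

189/5


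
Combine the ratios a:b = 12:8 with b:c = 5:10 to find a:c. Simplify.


Given a:b = 12:8 and b:c = 5:10
Make b consistent. Multiply first ratio by 5: a:b = 60:40
Multiply second ratio by 8: b:c = 40:80
Now b = 40 in both, so a:b:c = 60:40:80
Therefore a:c = 60:80
Simplify by GCD: a:c = 3:4

3:4


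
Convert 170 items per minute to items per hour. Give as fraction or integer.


Converting from per minute to per hour
Rate = 170 items per minute
Multiply by 60: 170 * 60
= 10200 items per hour

10200


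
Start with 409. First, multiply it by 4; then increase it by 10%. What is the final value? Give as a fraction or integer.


Start with 409.
Step 1: Multiply by 4: 409 * 4 = 1636
Step 2: Increase by 10%: 1636 * 110/100 = 8998/5
Final result = 8998/5

8998/5


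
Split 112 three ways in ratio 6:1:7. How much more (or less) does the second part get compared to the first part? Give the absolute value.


Total parts = 6 + 1 + 7 = 14
Value per part = 112 / 14 = 8
Shares: 6*8=48, 1*8=8, 7*8=56
Second share = 8, first share = 48
Difference = |8 - 48| = 40

40


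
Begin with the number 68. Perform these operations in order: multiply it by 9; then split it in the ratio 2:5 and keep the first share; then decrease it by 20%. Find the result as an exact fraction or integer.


Start with 68.
Step 1: Multiply by 9: 68 * 9 = 612
Step 2: Split 2:5, first share = 612 * 2/7 = 1224/7
Step 3: Decrease by 20%: 1224/7 * 80/100 = 4896/35
Final result = 4896/35

4896/35


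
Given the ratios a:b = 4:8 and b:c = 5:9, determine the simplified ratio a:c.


Given a:b = 4:8 and b:c = 5:9
Make b consistent. Multiply first ratio by 5: a:b = 20:40
Multiply second ratio by 8: b:c = 40:72
Now b = 40 in both, so a:b:c = 20:40:72
Therefore a:c = 20:72
Simplify by GCD: a:c = 5:18

5:18


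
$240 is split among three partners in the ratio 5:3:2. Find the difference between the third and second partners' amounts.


Total parts = 5 + 3 + 2 = 10
Value per part = 240 / 10 = 24
Shares: 5*24=120, 3*24=72, 2*24=48
Third share = 48, second share = 72
Difference = |48 - 72| = 24

24


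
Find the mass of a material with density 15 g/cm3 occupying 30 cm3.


Using mass = density * volume
Density = 15 g/cm3
Volume = 30 cm3
Mass = 15 * 30
= 450 g

450


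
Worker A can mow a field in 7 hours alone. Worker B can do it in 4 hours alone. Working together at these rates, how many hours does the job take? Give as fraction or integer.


Rate of A = 1/7 job per hour
Rate of B = 1/4 job per hour
Combined rate = 1/7 + 1/4
Find common denominator: (4 + 7)/(7*4) = 11/28
Combined rate = 11/28 job per hour
Time together = 1 / (11/28) = 28/11 hours

28/11


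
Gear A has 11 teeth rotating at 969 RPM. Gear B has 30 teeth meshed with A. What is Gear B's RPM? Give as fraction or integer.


Gear ratio: teeth_A * RPM_A = teeth_B * RPM_B
11 * 969 = 30 * RPM_B
10659 = 30 * RPM_B
RPM_B = 10659 / 30
RPM_B = 3553/10

3553/10


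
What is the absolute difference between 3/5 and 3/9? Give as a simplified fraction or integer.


Simplify: 3/5 = 3/5 and 3/9 = 1/3
Find common denominator: LCD = 15
Convert: 9/15 and 5/15
Difference = |9 - 5|/15 = 4/15
Simplified = 4/15

4/15


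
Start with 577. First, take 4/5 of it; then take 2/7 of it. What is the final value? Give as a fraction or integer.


Start with 577.
Step 1: Take 4/5: 577 * 4/5 = 2308/5
Step 2: Take 2/7: 2308/5 * 2/7 = 4616/35
Final result = 4616/35

4616/35


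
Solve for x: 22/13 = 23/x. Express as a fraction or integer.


Setting up: 22/13 = 23/x
Cross multiply: 22 * x = 13 * 23
22x = 299
x = 299/22
x = 299/22

299/22


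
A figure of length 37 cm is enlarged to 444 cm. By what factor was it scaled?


Original length = 37 cm
Scaled length = 444 cm
Scale factor = 444 / 37
= 12

12


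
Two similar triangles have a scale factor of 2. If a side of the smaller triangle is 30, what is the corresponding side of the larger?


Similar triangles have proportional sides
Scale factor = 2
Smaller side = 30
Corresponding larger side = 30 * 2
= 60

60


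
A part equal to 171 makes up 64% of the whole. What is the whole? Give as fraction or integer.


Given: 171 is 64% of the whole
Set up: 171 = 64/100 * whole
whole = 171 * 100 / 64
whole = 17100 / 64
whole = 4275/16

4275/16


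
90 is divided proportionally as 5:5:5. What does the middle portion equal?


Ratio = 5:5:5
Total parts = 5 + 5 + 5 = 15
Value per part = 90 / 15 = 6
First share = 5 * 6 = 30
Middle share = 5 * 6 = 30
Third share = 5 * 6 = 30

30


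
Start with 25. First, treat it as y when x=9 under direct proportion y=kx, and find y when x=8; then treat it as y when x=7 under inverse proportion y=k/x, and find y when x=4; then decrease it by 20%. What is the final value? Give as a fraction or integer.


Start with 25.
Step 1: Direct prop: k = (25)/9; new y = k*8 = 25*8/9 = 200/9
Step 2: Inverse prop: k = (200/9)*7; new y = k/4 = 200/9*7/4 = 350/9
Step 3: Decrease by 20%: 350/9 * 80/100 = 280/9
Final result = 280/9

280/9


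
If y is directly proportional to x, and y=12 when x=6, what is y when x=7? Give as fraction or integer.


Direct proportion: y = kx
Find k: k = 12/6 = 2
Compute y at x=7: y = 2 * 7
y = 14

14


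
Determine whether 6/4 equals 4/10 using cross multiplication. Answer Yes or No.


Cross multiply to check 6/4 = 4/10
Left cross product: 6 * 10 = 60
Right cross product: 4 * 4 = 16
60 != 16
Not equal, so proportions differ => No

No


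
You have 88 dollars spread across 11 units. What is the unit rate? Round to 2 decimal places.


Total dollars = 88
Number of units = 11
Unit rate = 88 / 11
= 8 dollars per unit

8


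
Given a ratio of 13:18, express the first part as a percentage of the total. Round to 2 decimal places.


Total parts = 13 + 18 = 31
First part fraction = 13/31
Percentage = (13/31) * 100
= 0.419355 * 100
= 41.94%

41.94


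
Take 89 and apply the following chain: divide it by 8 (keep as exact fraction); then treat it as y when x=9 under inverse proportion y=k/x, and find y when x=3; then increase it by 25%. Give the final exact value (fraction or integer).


Start with 89.
Step 1: Divide by 8: 89 / 8 = 89/8
Step 2: Inverse prop: k = (89/8)*9; new y = k/3 = 89/8*9/3 = 267/8
Step 3: Increase by 25%: 267/8 * 125/100 = 1335/32
Final result = 1335/32

1335/32


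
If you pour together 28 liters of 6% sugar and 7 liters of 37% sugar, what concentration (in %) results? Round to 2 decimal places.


Solute in mixture 1 = 6% of 28 L = 28*6/100 = 42/25 L
Solute in mixture 2 = 37% of 7 L = 7*37/100 = 259/100 L
Total solute = 42/25 + 259/100 = 427/100 L
Total volume = 28 + 7 = 35 L
Final concentration = 427/100/35 * 100 = 12.20%

12.20


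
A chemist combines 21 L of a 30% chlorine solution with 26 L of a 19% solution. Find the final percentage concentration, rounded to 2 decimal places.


Solute in mixture 1 = 30% of 21 L = 21*30/100 = 63/10 L
Solute in mixture 2 = 19% of 26 L = 26*19/100 = 247/50 L
Total solute = 63/10 + 247/50 = 281/25 L
Total volume = 21 + 26 = 47 L
Final concentration = 281/25/47 * 100 = 23.91%

23.91


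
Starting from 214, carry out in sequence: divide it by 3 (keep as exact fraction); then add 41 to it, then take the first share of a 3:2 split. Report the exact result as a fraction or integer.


Start with 214.
Step 1: Divide by 3: 214 / 3 = 214/3
Step 2: Add 41: 214/3+41=337/3; split 3:2 first = 337/3*3/5 = 337/5
Final result = 337/5

337/5
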